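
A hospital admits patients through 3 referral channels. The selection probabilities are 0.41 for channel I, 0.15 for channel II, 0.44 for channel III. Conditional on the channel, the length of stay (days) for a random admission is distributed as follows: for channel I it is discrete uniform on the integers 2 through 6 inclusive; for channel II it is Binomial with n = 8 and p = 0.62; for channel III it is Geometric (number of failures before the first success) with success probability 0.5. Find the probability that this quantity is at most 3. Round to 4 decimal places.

Conditional on each channel, P(X ≤ 3): I: 0.4; II: 0.144267; III: 0.9375.
By total probability, P(X ≤ 3) = 0.41·0.4 + 0.15·0.144267 + 0.44·0.9375 = 0.59814.

0.5981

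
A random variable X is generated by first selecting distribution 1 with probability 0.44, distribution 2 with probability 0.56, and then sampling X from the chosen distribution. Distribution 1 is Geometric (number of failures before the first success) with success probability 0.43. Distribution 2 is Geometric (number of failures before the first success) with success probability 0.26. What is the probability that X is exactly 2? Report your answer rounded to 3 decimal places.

Conditional on each component, P(X = 2): 1: 0.139707; 2: 0.142376.
By total probability, P(X = 2) = 0.44·0.139707 + 0.56·0.142376 = 0.141202.

0.141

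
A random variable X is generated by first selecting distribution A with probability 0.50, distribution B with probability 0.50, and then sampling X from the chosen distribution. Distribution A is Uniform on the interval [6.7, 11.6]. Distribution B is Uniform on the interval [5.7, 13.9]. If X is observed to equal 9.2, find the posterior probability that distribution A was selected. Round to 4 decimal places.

0.6260

Likelihoods f(9.2 | ·): A: 0.204082; B: 0.121951.
Posterior ∝ prior × likelihood. Numerator for A: 0.5·0.204082 = 0.102041.
Normalizing constant: 0.5·0.204082 + 0.5·0.121951 = 0.163016.
P(A | observation) = 0.102041 / 0.163016 = 0.625954.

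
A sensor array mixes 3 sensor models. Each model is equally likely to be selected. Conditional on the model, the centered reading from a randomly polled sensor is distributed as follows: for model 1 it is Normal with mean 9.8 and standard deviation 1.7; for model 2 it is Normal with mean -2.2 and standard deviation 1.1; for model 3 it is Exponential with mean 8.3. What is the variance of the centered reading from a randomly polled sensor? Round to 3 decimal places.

Per component, 1: μ=9.8, E[X²]=98.93; 2: μ=-2.2, E[X²]=6.05; 3: μ=8.3, E[X²]=137.78.
E[X] = 0.333333·9.8 + 0.333333·-2.2 + 0.333333·8.3 = 5.3.
E[X²] = 0.333333·98.93 + 0.333333·6.05 + 0.333333·137.78 = 80.92.
Var(X) = E[X²] − (E[X])² = 80.92 − 28.09 = 52.83.

52.830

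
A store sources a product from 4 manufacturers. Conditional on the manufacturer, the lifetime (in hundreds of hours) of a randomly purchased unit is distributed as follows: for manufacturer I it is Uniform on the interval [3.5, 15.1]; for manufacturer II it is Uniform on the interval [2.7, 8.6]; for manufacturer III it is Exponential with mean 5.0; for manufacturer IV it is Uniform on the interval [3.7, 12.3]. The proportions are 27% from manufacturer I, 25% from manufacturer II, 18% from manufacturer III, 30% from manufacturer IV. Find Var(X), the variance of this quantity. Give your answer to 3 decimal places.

12.956

Per component, I: μ=9.3, E[X²]=97.7033; II: μ=5.65, E[X²]=34.8233; III: μ=5, E[X²]=50; IV: μ=8, E[X²]=70.1633.
E[X] = 0.27·9.3 + 0.25·5.65 + 0.18·5 + 0.3·8 = 7.2235.
E[X²] = 0.27·97.7033 + 0.25·34.8233 + 0.18·50 + 0.3·70.1633 = 65.1347.
Var(X) = E[X²] − (E[X])² = 65.1347 − 52.179 = 12.9558.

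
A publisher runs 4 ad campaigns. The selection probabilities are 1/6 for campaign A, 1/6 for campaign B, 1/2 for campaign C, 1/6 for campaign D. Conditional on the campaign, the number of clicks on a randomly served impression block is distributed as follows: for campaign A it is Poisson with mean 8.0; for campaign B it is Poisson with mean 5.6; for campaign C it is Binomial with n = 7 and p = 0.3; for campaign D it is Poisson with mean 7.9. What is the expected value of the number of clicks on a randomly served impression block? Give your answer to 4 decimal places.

4.6333

Component means — A: 8; B: 5.6; C: 2.1; D: 7.9.
E[X] = 0.166667·8 + 0.166667·5.6 + 0.5·2.1 + 0.166667·7.9 = 4.63333.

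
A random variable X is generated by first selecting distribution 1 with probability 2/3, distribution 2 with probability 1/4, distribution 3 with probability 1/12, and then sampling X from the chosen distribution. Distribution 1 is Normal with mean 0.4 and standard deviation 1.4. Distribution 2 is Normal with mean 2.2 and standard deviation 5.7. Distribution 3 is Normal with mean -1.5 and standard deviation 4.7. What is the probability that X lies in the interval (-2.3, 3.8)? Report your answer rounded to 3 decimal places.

Conditional on each component, P(-2.3 < X < 3.8): 1: 0.965529; 2: 0.395613; 3: 0.437847.
By total probability, P(-2.3 < X < 3.8) = 0.666667·0.965529 + 0.25·0.395613 + 0.0833333·0.437847 = 0.779076.

0.779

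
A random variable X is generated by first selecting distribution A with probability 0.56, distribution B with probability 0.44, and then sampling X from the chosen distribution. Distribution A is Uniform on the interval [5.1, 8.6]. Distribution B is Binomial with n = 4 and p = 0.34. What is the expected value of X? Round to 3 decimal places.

Component means — A: 6.85; B: 1.36.
E[X] = 0.56·6.85 + 0.44·1.36 = 4.4344.

4.434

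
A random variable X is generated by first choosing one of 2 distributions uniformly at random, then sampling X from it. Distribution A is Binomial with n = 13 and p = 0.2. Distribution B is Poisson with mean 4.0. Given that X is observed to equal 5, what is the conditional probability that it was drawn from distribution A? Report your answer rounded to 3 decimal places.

0.307

Likelihoods P(X=5 | ·): A: 0.0690953; B: 0.156293.
Posterior ∝ prior × likelihood. Numerator for A: 0.5·0.0690953 = 0.0345476.
Normalizing constant: 0.5·0.0690953 + 0.5·0.156293 = 0.112694.
P(A | observation) = 0.0345476 / 0.112694 = 0.306561.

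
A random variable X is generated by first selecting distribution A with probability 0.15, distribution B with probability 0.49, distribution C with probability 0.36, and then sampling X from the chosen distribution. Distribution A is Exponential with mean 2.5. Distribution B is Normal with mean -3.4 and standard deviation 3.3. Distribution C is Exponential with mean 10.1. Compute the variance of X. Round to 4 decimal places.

80.8237

Per component, A: μ=2.5, E[X²]=12.5; B: μ=-3.4, E[X²]=22.45; C: μ=10.1, E[X²]=204.02.
E[X] = 0.15·2.5 + 0.49·-3.4 + 0.36·10.1 = 2.345.
E[X²] = 0.15·12.5 + 0.49·22.45 + 0.36·204.02 = 86.3227.
Var(X) = E[X²] − (E[X])² = 86.3227 − 5.49902 = 80.8237.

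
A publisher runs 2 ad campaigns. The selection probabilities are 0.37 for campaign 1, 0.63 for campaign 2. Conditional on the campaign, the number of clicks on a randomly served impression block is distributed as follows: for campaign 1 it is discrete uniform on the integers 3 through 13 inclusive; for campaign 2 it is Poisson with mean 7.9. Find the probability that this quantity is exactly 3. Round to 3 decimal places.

Conditional on each campaign, P(X = 3): 1: 0.0909091; 2: 0.0304652.
By total probability, P(X = 3) = 0.37·0.0909091 + 0.63·0.0304652 = 0.0528294.

0.053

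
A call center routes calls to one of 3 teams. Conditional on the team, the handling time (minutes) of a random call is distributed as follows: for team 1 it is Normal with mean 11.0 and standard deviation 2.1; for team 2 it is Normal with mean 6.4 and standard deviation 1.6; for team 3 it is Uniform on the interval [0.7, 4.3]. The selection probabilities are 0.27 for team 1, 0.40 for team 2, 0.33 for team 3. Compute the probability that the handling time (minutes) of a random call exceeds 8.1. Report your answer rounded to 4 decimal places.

Conditional on each team, P(X > 8.1): 1: 0.916353; 2: 0.144004; 3: 0.
By total probability, P(X > 8.1) = 0.27·0.916353 + 0.4·0.144004 + 0.33·0 = 0.305017.

0.3050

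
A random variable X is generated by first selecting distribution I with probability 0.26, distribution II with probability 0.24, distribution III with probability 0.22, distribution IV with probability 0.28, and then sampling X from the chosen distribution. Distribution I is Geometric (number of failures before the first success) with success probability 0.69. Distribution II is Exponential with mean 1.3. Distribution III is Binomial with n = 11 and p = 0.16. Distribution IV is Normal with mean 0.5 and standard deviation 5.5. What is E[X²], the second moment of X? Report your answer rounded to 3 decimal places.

10.580

For each component E[X²] = Var + (mean)², giving I: 0.852972; II: 3.38; III: 4.576; IV: 30.5.
Overall E[X²] = 0.26·0.852972 + 0.24·3.38 + 0.22·4.576 + 0.28·30.5 = 10.5797.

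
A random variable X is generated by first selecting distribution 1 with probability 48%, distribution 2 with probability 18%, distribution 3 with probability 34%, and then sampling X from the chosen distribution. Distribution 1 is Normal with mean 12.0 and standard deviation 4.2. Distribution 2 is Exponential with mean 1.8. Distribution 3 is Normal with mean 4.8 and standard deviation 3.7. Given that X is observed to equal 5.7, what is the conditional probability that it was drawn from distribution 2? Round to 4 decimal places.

0.0772

Likelihoods f(5.7 | ·): 1: 0.0308375; 2: 0.0234132; 3: 0.104679.
Posterior ∝ prior × likelihood. Numerator for 2: 0.18·0.0234132 = 0.00421438.
Normalizing constant: 0.48·0.0308375 + 0.18·0.0234132 + 0.34·0.104679 = 0.0546073.
P(2 | observation) = 0.00421438 / 0.0546073 = 0.0771762.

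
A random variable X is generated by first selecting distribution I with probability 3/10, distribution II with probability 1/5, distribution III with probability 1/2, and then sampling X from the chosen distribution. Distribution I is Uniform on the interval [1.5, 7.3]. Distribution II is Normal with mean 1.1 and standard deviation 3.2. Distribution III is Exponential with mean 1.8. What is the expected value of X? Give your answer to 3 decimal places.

Component means — I: 4.4; II: 1.1; III: 1.8.
E[X] = 0.3·4.4 + 0.2·1.1 + 0.5·1.8 = 2.44.

2.440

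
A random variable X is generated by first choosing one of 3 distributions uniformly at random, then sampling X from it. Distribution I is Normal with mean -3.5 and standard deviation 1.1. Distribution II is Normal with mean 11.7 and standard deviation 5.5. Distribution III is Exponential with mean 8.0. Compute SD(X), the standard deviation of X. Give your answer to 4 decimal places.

8.5853

Per component, I: μ=-3.5, E[X²]=13.46; II: μ=11.7, E[X²]=167.14; III: μ=8, E[X²]=128.
E[X] = 0.333333·-3.5 + 0.333333·11.7 + 0.333333·8 = 5.4.
E[X²] = 0.333333·13.46 + 0.333333·167.14 + 0.333333·128 = 102.867.
Var(X) = E[X²] − (E[X])² = 102.867 − 29.16 = 73.7067.
SD(X) = √73.7067 = 8.58526.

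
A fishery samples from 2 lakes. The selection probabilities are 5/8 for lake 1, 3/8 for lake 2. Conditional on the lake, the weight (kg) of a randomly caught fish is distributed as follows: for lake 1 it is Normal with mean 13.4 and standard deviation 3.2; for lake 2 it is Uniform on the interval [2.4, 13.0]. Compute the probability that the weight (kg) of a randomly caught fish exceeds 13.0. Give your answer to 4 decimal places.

0.3436

Conditional on each lake, P(X > 13.0): 1: 0.549738; 2: 0.
By total probability, P(X > 13.0) = 0.625·0.549738 + 0.375·0 = 0.343586.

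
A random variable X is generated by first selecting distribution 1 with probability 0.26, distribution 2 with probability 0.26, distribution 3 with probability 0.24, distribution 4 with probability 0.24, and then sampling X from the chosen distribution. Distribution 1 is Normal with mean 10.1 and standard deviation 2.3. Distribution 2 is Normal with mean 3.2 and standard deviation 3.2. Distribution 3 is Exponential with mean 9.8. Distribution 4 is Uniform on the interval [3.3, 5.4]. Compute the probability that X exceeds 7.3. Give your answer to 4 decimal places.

0.3709

Conditional on each component, P(X > 7.3): 1: 0.888272; 2: 0.100053; 3: 0.474783; 4: 0.
By total probability, P(X > 7.3) = 0.26·0.888272 + 0.26·0.100053 + 0.24·0.474783 + 0.24·0 = 0.370912.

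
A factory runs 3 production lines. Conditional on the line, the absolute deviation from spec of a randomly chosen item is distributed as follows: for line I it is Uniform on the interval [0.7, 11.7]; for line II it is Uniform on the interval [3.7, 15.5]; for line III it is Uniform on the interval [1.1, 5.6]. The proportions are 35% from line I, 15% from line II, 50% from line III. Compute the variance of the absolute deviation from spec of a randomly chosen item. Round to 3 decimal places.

Per component, I: μ=6.2, E[X²]=48.5233; II: μ=9.6, E[X²]=103.763; III: μ=3.35, E[X²]=12.91.
E[X] = 0.35·6.2 + 0.15·9.6 + 0.5·3.35 = 5.285.
E[X²] = 0.35·48.5233 + 0.15·103.763 + 0.5·12.91 = 39.0027.
Var(X) = E[X²] − (E[X])² = 39.0027 − 27.9312 = 11.0714.

11.071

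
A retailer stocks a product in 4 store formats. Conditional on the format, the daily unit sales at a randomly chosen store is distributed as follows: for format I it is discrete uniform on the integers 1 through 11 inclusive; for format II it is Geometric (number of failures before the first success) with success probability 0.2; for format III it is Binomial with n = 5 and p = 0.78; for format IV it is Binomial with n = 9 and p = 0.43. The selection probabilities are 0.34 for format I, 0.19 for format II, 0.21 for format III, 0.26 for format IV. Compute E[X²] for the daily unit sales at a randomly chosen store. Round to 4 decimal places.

30.3218

For each component E[X²] = Var + (mean)², giving I: 46; II: 36; III: 16.068; IV: 17.1828.
Overall E[X²] = 0.34·46 + 0.19·36 + 0.21·16.068 + 0.26·17.1828 = 30.3218.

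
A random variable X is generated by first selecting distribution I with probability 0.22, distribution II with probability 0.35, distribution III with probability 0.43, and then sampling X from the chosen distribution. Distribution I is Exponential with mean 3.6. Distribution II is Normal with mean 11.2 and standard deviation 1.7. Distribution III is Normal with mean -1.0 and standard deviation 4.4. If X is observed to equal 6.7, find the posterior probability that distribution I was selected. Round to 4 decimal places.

Likelihoods f(6.7 | ·): I: 0.0431944; II: 0.007062; III: 0.0196085.
Posterior ∝ prior × likelihood. Numerator for I: 0.22·0.0431944 = 0.00950276.
Normalizing constant: 0.22·0.0431944 + 0.35·0.007062 + 0.43·0.0196085 = 0.0204061.
P(I | observation) = 0.00950276 / 0.0204061 = 0.465682.

0.4657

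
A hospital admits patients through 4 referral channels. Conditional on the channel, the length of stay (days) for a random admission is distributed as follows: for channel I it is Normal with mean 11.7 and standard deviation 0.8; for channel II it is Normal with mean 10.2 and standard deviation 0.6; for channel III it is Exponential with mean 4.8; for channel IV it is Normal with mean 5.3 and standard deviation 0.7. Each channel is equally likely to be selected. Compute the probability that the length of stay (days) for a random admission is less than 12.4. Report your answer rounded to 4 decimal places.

Conditional on each channel, P(X < 12.4): I: 0.809213; II: 0.999877; III: 0.924478; IV: 1.
By total probability, P(X < 12.4) = 0.25·0.809213 + 0.25·0.999877 + 0.25·0.924478 + 0.25·1 = 0.933392.

0.9334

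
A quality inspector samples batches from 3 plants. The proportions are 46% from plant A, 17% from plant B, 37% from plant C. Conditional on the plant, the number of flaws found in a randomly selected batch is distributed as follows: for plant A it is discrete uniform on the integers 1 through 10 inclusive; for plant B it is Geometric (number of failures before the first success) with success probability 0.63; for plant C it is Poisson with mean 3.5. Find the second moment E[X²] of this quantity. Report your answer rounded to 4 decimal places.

For each component E[X²] = Var + (mean)², giving A: 38.5; B: 1.27715; C: 15.75.
Overall E[X²] = 0.46·38.5 + 0.17·1.27715 + 0.37·15.75 = 23.7546.

23.7546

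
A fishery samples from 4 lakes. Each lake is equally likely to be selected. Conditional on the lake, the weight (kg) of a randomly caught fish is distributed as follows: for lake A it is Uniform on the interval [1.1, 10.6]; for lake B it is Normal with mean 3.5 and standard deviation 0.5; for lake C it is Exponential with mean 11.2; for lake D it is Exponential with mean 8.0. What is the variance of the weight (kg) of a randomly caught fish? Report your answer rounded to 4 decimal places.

Per component, A: μ=5.85, E[X²]=41.7433; B: μ=3.5, E[X²]=12.5; C: μ=11.2, E[X²]=250.88; D: μ=8, E[X²]=128.
E[X] = 0.25·5.85 + 0.25·3.5 + 0.25·11.2 + 0.25·8 = 7.1375.
E[X²] = 0.25·41.7433 + 0.25·12.5 + 0.25·250.88 + 0.25·128 = 108.281.
Var(X) = E[X²] − (E[X])² = 108.281 − 50.9439 = 57.3369.

57.3369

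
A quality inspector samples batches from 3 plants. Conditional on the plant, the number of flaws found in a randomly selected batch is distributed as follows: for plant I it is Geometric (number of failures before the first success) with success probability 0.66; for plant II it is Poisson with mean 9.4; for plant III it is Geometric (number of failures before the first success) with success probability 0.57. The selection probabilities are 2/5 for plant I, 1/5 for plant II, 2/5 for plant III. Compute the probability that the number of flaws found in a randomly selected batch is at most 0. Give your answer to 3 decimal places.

Conditional on each plant, P(X ≤ 0): I: 0.66; II: 8.27241e-05; III: 0.57.
By total probability, P(X ≤ 0) = 0.4·0.66 + 0.2·8.27241e-05 + 0.4·0.57 = 0.492017.

0.492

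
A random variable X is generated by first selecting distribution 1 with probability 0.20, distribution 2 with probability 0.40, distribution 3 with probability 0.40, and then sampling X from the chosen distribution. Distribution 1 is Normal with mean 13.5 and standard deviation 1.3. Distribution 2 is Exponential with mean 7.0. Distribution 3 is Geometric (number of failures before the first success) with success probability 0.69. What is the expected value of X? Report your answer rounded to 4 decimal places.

5.6797

Component means — 1: 13.5; 2: 7; 3: 0.449275.
E[X] = 0.2·13.5 + 0.4·7 + 0.4·0.449275 = 5.67971.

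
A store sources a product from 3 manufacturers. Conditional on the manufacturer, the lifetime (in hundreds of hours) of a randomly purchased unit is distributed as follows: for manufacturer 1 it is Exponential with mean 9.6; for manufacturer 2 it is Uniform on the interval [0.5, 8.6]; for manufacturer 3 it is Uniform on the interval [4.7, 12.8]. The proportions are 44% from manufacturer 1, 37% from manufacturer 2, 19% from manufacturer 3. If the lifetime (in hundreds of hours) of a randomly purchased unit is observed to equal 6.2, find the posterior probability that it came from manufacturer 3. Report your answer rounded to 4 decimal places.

Likelihoods f(6.2 | ·): 1: 0.0546068; 2: 0.123457; 3: 0.123457.
Posterior ∝ prior × likelihood. Numerator for 3: 0.19·0.123457 = 0.0234568.
Normalizing constant: 0.44·0.0546068 + 0.37·0.123457 + 0.19·0.123457 = 0.0931628.
P(3 | observation) = 0.0234568 / 0.0931628 = 0.251783.

0.2518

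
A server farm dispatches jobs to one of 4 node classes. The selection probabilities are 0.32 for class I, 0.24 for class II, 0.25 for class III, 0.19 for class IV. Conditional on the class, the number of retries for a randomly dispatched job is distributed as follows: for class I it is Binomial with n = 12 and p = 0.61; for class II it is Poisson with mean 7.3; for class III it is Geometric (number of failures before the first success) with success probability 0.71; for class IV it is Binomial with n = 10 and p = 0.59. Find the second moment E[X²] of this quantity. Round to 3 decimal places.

39.861

For each component E[X²] = Var + (mean)², giving I: 56.4372; II: 60.59; III: 0.742115; IV: 37.229.
Overall E[X²] = 0.32·56.4372 + 0.24·60.59 + 0.25·0.742115 + 0.19·37.229 = 39.8605.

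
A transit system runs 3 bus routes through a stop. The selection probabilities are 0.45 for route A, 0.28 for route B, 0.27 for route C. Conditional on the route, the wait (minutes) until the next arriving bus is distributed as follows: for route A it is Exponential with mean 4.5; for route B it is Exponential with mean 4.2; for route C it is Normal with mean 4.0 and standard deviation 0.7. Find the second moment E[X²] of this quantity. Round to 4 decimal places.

32.5557

For each component E[X²] = Var + (mean)², giving A: 40.5; B: 35.28; C: 16.49.
Overall E[X²] = 0.45·40.5 + 0.28·35.28 + 0.27·16.49 = 32.5557.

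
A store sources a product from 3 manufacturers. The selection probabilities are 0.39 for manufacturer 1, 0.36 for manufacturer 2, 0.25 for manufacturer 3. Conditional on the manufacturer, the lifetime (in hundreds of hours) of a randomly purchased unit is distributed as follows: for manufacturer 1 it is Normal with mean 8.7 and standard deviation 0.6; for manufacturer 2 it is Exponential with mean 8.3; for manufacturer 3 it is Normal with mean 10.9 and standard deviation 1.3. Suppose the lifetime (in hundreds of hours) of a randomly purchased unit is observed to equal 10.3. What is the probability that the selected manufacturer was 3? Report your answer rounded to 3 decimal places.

Likelihoods f(10.3 | ·): 1: 0.0189933; 2: 0.034832; 3: 0.275874.
Posterior ∝ prior × likelihood. Numerator for 3: 0.25·0.275874 = 0.0689685.
Normalizing constant: 0.39·0.0189933 + 0.36·0.034832 + 0.25·0.275874 = 0.0889154.
P(3 | observation) = 0.0689685 / 0.0889154 = 0.775664.

0.776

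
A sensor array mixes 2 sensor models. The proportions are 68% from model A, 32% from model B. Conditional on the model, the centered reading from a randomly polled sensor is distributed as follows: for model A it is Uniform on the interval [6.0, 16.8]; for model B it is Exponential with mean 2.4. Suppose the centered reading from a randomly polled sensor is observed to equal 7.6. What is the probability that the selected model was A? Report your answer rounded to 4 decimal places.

0.9181

Likelihoods f(7.6 | ·): A: 0.0925926; B: 0.0175599.
Posterior ∝ prior × likelihood. Numerator for A: 0.68·0.0925926 = 0.062963.
Normalizing constant: 0.68·0.0925926 + 0.32·0.0175599 = 0.0685821.
P(A | observation) = 0.062963 / 0.0685821 = 0.918066.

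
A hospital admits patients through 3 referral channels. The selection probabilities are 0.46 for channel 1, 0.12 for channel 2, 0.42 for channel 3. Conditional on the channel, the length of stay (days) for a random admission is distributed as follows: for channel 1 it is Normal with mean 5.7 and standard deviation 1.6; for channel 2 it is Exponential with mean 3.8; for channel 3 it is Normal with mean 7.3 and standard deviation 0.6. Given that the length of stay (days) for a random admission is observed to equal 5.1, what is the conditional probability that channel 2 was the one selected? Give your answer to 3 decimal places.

Likelihoods f(5.1 | ·): 1: 0.232409; 2: 0.0687618; 3: 0.000800451.
Posterior ∝ prior × likelihood. Numerator for 2: 0.12·0.0687618 = 0.00825142.
Normalizing constant: 0.46·0.232409 + 0.12·0.0687618 + 0.42·0.000800451 = 0.115496.
P(2 | observation) = 0.00825142 / 0.115496 = 0.0714434.

0.071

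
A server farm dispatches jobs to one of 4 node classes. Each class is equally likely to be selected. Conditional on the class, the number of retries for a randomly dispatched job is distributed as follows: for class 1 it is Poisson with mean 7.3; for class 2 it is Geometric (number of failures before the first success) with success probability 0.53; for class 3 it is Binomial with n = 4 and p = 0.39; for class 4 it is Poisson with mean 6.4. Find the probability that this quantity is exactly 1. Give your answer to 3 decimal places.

Conditional on each class, P(X = 1): 1: 0.00493143; 2: 0.2491; 3: 0.35409; 4: 0.010634.
By total probability, P(X = 1) = 0.25·0.00493143 + 0.25·0.2491 + 0.25·0.35409 + 0.25·0.010634 = 0.154689.

0.155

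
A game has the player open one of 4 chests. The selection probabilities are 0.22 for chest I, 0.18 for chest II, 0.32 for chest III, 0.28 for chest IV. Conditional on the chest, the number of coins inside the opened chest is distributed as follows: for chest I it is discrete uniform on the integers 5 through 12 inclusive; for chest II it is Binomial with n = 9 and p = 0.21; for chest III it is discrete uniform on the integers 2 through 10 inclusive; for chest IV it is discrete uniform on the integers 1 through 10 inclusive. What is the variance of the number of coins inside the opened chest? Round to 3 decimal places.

Per component, I: μ=8.5, E[X²]=77.5; II: μ=1.89, E[X²]=5.0652; III: μ=6, E[X²]=42.6667; IV: μ=5.5, E[X²]=38.5.
E[X] = 0.22·8.5 + 0.18·1.89 + 0.32·6 + 0.28·5.5 = 5.6702.
E[X²] = 0.22·77.5 + 0.18·5.0652 + 0.32·42.6667 + 0.28·38.5 = 42.3951.
Var(X) = E[X²] − (E[X])² = 42.3951 − 32.1512 = 10.2439.

10.244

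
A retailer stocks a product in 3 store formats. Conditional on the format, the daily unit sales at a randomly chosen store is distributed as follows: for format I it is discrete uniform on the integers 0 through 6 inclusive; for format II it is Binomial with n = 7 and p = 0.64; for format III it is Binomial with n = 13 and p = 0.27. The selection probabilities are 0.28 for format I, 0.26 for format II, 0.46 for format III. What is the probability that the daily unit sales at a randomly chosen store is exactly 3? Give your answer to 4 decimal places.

Conditional on each format, P(X = 3): I: 0.142857; II: 0.154105; III: 0.241928.
By total probability, P(X = 3) = 0.28·0.142857 + 0.26·0.154105 + 0.46·0.241928 = 0.191354.

0.1914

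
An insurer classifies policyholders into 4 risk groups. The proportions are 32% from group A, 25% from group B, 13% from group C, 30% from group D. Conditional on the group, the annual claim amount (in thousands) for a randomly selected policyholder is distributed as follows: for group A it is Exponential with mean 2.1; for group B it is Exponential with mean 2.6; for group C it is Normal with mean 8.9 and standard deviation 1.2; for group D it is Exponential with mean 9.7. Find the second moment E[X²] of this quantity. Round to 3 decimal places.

For each component E[X²] = Var + (mean)², giving A: 8.82; B: 13.52; C: 80.65; D: 188.18.
Overall E[X²] = 0.32·8.82 + 0.25·13.52 + 0.13·80.65 + 0.3·188.18 = 73.1409.

73.141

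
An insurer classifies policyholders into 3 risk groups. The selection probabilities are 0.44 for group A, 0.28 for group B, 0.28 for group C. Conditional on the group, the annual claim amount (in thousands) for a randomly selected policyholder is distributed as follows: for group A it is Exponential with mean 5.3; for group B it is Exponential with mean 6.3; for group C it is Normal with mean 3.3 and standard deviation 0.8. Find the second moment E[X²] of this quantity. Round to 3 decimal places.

For each component E[X²] = Var + (mean)², giving A: 56.18; B: 79.38; C: 11.53.
Overall E[X²] = 0.44·56.18 + 0.28·79.38 + 0.28·11.53 = 50.174.

50.174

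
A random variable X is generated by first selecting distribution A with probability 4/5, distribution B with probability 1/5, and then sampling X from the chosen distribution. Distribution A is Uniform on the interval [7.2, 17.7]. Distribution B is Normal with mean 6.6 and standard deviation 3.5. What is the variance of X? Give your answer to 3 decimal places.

Per component, A: μ=12.45, E[X²]=164.19; B: μ=6.6, E[X²]=55.81.
E[X] = 0.8·12.45 + 0.2·6.6 = 11.28.
E[X²] = 0.8·164.19 + 0.2·55.81 = 142.514.
Var(X) = E[X²] − (E[X])² = 142.514 − 127.238 = 15.2756.

15.276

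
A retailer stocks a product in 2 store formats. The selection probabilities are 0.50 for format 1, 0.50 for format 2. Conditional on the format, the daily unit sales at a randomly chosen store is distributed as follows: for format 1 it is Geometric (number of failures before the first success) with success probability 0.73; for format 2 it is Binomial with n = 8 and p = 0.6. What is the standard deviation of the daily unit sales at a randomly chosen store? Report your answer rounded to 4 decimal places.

Per component, 1: μ=0.369863, E[X²]=0.64346; 2: μ=4.8, E[X²]=24.96.
E[X] = 0.5·0.369863 + 0.5·4.8 = 2.58493.
E[X²] = 0.5·0.64346 + 0.5·24.96 = 12.8017.
Var(X) = E[X²] − (E[X])² = 12.8017 − 6.68187 = 6.11986.
SD(X) = √6.11986 = 2.47383.

2.4738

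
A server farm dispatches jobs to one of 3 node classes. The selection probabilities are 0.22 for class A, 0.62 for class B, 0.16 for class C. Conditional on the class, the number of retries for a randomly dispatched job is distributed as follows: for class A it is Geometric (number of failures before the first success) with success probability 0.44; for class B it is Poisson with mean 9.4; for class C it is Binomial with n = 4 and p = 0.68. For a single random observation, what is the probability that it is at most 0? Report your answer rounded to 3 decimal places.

0.099

Conditional on each class, P(X ≤ 0): A: 0.44; B: 8.27241e-05; C: 0.0104858.
By total probability, P(X ≤ 0) = 0.22·0.44 + 0.62·8.27241e-05 + 0.16·0.0104858 = 0.098529.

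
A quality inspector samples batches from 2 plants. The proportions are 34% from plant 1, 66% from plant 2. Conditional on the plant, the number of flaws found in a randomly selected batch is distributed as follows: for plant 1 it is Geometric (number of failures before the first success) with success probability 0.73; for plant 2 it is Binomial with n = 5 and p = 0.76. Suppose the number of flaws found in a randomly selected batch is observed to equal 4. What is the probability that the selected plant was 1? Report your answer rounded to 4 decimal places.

0.0050

Likelihoods P(X=4 | ·): 1: 0.00387952; 2: 0.400346.
Posterior ∝ prior × likelihood. Numerator for 1: 0.34·0.00387952 = 0.00131904.
Normalizing constant: 0.34·0.00387952 + 0.66·0.400346 = 0.265547.
P(1 | observation) = 0.00131904 / 0.265547 = 0.00496723.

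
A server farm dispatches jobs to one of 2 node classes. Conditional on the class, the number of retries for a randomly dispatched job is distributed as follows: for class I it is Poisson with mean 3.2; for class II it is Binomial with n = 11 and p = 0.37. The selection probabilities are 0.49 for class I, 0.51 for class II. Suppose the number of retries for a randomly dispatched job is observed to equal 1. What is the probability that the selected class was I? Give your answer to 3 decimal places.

0.758

Likelihoods P(X=1 | ·): I: 0.130439; II: 0.0400867.
Posterior ∝ prior × likelihood. Numerator for I: 0.49·0.130439 = 0.0639151.
Normalizing constant: 0.49·0.130439 + 0.51·0.0400867 = 0.0843593.
P(I | observation) = 0.0639151 / 0.0843593 = 0.757653.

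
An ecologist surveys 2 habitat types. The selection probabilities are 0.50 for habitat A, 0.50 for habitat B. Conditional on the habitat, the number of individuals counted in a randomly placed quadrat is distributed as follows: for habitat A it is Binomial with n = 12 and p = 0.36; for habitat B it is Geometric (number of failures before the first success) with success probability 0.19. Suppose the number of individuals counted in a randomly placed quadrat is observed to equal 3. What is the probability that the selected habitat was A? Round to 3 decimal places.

Likelihoods P(X=3 | ·): A: 0.184906; B: 0.100974.
Posterior ∝ prior × likelihood. Numerator for A: 0.5·0.184906 = 0.0924528.
Normalizing constant: 0.5·0.184906 + 0.5·0.100974 = 0.14294.
P(A | observation) = 0.0924528 / 0.14294 = 0.646796.

0.647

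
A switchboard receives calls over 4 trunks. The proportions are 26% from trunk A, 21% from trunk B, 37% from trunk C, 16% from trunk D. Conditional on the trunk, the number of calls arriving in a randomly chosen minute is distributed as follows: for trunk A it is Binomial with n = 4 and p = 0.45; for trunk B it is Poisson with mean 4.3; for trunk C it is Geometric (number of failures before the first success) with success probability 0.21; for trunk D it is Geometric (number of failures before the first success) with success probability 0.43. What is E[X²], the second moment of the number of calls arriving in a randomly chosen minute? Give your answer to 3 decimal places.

For each component E[X²] = Var + (mean)², giving A: 4.23; B: 22.79; C: 32.0658; D: 4.83991.
Overall E[X²] = 0.26·4.23 + 0.21·22.79 + 0.37·32.0658 + 0.16·4.83991 = 18.5244.

18.524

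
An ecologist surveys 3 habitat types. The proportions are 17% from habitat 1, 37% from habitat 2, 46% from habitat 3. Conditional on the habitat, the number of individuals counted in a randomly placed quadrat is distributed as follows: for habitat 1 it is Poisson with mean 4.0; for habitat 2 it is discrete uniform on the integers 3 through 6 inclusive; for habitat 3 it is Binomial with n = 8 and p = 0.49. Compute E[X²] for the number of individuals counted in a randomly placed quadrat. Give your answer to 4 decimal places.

19.3432

For each component E[X²] = Var + (mean)², giving 1: 20; 2: 21.5; 3: 17.3656.
Overall E[X²] = 0.17·20 + 0.37·21.5 + 0.46·17.3656 = 19.3432.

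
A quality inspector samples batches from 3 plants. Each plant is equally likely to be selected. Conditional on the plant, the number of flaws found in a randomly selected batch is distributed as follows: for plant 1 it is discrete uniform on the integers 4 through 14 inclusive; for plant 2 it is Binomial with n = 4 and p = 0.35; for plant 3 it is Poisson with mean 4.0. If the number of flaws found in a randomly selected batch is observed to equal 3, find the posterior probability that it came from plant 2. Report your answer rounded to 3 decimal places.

0.363

Likelihoods P(X=3 | ·): 1: 0; 2: 0.111475; 3: 0.195367.
Posterior ∝ prior × likelihood. Numerator for 2: 0.333333·0.111475 = 0.0371583.
Normalizing constant: 0.333333·0 + 0.333333·0.111475 + 0.333333·0.195367 = 0.102281.
P(2 | observation) = 0.0371583 / 0.102281 = 0.363298.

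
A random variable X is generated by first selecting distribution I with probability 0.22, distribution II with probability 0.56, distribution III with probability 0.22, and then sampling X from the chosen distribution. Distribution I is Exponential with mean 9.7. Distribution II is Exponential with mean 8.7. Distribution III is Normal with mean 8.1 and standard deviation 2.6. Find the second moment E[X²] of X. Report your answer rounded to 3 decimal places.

For each component E[X²] = Var + (mean)², giving I: 188.18; II: 151.38; III: 72.37.
Overall E[X²] = 0.22·188.18 + 0.56·151.38 + 0.22·72.37 = 142.094.

142.094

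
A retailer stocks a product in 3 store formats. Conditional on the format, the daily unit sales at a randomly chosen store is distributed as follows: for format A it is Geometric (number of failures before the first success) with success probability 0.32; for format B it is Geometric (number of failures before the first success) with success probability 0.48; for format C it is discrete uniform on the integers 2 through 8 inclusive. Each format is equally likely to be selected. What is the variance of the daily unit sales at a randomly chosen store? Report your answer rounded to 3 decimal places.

7.043

Per component, A: μ=2.125, E[X²]=11.1562; B: μ=1.08333, E[X²]=3.43056; C: μ=5, E[X²]=29.
E[X] = 0.333333·2.125 + 0.333333·1.08333 + 0.333333·5 = 2.73611.
E[X²] = 0.333333·11.1562 + 0.333333·3.43056 + 0.333333·29 = 14.5289.
Var(X) = E[X²] − (E[X])² = 14.5289 − 7.4863 = 7.04263.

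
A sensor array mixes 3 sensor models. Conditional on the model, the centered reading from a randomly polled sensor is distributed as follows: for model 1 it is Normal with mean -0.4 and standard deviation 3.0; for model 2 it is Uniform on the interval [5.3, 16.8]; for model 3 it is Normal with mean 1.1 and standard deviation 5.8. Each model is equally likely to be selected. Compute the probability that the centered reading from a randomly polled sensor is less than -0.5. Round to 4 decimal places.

Conditional on each model, P(X < -0.5): 1: 0.486704; 2: 0; 3: 0.391327.
By total probability, P(X < -0.5) = 0.333333·0.486704 + 0.333333·0 + 0.333333·0.391327 = 0.292677.

0.2927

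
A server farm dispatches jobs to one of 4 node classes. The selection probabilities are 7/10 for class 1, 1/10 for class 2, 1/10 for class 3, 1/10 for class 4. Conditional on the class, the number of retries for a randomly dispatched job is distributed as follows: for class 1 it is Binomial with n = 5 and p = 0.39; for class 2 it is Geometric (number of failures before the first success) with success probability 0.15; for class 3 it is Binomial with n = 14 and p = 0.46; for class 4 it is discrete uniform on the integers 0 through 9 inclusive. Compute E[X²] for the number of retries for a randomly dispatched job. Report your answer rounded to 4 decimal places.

For each component E[X²] = Var + (mean)², giving 1: 4.992; 2: 69.8889; 3: 44.9512; 4: 28.5.
Overall E[X²] = 0.7·4.992 + 0.1·69.8889 + 0.1·44.9512 + 0.1·28.5 = 17.8284.

17.8284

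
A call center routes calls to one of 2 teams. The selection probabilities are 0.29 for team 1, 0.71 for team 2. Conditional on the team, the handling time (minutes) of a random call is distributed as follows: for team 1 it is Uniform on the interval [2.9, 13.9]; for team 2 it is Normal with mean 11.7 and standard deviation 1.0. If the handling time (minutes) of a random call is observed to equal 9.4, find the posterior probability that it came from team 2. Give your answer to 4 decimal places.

0.4327

Likelihoods f(9.4 | ·): 1: 0.0909091; 2: 0.028327.
Posterior ∝ prior × likelihood. Numerator for 2: 0.71·0.028327 = 0.0201122.
Normalizing constant: 0.29·0.0909091 + 0.71·0.028327 = 0.0464758.
P(2 | observation) = 0.0201122 / 0.0464758 = 0.432745.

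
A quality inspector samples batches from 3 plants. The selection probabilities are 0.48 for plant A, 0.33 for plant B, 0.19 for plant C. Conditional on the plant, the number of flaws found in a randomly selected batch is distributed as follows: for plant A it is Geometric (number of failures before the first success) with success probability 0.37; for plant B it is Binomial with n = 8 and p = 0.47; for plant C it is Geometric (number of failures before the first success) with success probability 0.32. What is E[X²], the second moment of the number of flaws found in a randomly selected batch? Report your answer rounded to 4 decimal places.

11.0432

For each component E[X²] = Var + (mean)², giving A: 7.5011; B: 16.1304; C: 11.1562.
Overall E[X²] = 0.48·7.5011 + 0.33·16.1304 + 0.19·11.1562 = 11.0432.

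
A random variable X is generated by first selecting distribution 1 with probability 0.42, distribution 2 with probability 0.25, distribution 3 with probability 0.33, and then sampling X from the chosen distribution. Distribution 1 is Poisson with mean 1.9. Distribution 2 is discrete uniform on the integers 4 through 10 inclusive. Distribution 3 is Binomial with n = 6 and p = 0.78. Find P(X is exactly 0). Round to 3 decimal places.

Conditional on each component, P(X = 0): 1: 0.149569; 2: 0; 3: 0.00011338.
By total probability, P(X = 0) = 0.42·0.149569 + 0.25·0 + 0.33·0.00011338 = 0.0628562.

0.063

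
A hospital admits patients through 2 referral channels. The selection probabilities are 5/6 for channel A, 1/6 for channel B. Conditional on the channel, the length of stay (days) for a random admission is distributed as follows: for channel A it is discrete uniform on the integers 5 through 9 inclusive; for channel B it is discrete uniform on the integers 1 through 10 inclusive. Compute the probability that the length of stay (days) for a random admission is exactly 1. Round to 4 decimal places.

0.0167

Conditional on each channel, P(X = 1): A: 0; B: 0.1.
By total probability, P(X = 1) = 0.833333·0 + 0.166667·0.1 = 0.0166667.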